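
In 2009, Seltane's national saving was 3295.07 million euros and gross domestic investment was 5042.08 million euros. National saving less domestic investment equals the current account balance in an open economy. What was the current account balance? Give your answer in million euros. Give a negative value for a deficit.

CA = S - I = 3295.07 - 5042.08 = -1747.01

-1747.01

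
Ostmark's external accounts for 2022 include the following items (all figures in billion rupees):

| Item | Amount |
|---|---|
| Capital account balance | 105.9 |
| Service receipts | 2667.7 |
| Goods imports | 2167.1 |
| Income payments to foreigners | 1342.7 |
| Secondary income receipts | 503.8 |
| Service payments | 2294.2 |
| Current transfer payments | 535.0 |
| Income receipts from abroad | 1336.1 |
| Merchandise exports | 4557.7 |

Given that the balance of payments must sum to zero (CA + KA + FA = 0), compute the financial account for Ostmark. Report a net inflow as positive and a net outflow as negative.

-2832.2

Goods balance = 4557.7 - 2167.1 = 2390.6
Services balance = 2667.7 - 2294.2 = 373.5
Trade balance (goods + services) = 2390.6 + 373.5 = 2764.1
Net primary income = 1336.1 - 1342.7 = -6.6
Net secondary income = 503.8 - 535.0 = -31.2
Current account = 2764.1 + (-6.6) + (-31.2) = 2726.3
Financial account = -(2726.3 + 105.9) = -2832.2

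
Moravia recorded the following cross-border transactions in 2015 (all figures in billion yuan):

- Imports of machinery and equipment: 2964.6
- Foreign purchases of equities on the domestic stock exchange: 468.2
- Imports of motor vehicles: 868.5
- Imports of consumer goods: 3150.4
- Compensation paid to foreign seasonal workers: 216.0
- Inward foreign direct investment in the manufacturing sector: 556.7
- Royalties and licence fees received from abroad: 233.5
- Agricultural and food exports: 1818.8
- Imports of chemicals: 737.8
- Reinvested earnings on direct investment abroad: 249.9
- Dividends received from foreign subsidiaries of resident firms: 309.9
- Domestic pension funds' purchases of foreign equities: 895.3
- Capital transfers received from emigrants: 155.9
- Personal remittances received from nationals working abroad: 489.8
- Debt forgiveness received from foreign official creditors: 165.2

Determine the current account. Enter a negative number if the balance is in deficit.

Goods: 1818.8 - 868.5 - 3150.4 - 737.8 - 2964.6 = -5902.5
Services: 233.5
Primary income: -216.0 + 249.9 + 309.9 = 343.8
Secondary income: 489.8
Current account = (-5902.5) + 233.5 + 343.8 + 489.8 = -4835.4
(Excluded from the current account — financial account: foreign purchases of equities on the domestic stock exchange 468.2, inward foreign direct investment in the manufacturing sector 556.7, domestic pension funds' purchases of foreign equities 895.3; capital account: capital transfers received from emigrants 155.9, debt forgiveness received from foreign official creditors 165.2.)

-4835.4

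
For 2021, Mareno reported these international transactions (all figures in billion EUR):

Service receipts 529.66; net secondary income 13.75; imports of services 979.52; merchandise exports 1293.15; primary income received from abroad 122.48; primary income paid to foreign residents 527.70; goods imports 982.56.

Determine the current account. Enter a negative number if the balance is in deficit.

-530.74

Goods balance = 1293.15 - 982.56 = 310.59
Services balance = 529.66 - 979.52 = -449.86
Trade balance (goods + services) = 310.59 + (-449.86) = -139.27
Net primary income = 122.48 - 527.70 = -405.22
Net secondary income = 13.75
Current account = -139.27 + (-405.22) + 13.75 = -530.74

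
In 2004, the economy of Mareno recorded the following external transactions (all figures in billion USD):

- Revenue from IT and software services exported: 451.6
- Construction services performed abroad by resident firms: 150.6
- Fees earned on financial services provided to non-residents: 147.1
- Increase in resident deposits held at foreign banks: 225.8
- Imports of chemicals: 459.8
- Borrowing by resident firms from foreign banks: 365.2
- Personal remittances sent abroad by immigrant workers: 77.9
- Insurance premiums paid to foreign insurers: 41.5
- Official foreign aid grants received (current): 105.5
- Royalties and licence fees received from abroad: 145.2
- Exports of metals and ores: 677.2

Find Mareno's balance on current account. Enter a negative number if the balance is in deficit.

1098.0

Goods: 677.2 - 459.8 = 217.4
Services: -41.5 + 145.2 + 150.6 + 451.6 + 147.1 = 853.0
Secondary income: 105.5 - 77.9 = 27.6
Current account = 217.4 + 853.0 + 27.6 = 1098.0
(Excluded from the current account — financial account: increase in resident deposits held at foreign banks 225.8, borrowing by resident firms from foreign banks 365.2.)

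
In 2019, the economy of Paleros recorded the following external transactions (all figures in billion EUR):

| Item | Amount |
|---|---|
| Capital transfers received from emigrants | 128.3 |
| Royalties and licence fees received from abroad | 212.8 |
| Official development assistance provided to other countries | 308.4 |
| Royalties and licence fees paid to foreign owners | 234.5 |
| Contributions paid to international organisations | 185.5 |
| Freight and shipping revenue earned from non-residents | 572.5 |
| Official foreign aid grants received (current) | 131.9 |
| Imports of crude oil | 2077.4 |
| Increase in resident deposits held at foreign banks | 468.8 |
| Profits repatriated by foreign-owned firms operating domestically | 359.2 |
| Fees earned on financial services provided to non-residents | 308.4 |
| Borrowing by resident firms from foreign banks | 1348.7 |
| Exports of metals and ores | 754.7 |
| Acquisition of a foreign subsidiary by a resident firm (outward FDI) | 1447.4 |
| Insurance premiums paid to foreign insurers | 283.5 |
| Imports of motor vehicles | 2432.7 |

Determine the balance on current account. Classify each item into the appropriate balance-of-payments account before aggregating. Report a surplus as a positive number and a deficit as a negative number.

Goods: -2077.4 - 2432.7 + 754.7 = -3755.4
Services: 572.5 - 283.5 - 234.5 + 212.8 + 308.4 = 575.7
Primary income: -359.2
Secondary income: -185.5 + 131.9 - 308.4 = -362.0
Current account = (-3755.4) + 575.7 + (-359.2) + (-362.0) = -3900.9
(Excluded from the current account — capital account: capital transfers received from emigrants 128.3; financial account: increase in resident deposits held at foreign banks 468.8, borrowing by resident firms from foreign banks 1348.7, acquisition of a foreign subsidiary by a resident firm (outward FDI) 1447.4.)

-3900.9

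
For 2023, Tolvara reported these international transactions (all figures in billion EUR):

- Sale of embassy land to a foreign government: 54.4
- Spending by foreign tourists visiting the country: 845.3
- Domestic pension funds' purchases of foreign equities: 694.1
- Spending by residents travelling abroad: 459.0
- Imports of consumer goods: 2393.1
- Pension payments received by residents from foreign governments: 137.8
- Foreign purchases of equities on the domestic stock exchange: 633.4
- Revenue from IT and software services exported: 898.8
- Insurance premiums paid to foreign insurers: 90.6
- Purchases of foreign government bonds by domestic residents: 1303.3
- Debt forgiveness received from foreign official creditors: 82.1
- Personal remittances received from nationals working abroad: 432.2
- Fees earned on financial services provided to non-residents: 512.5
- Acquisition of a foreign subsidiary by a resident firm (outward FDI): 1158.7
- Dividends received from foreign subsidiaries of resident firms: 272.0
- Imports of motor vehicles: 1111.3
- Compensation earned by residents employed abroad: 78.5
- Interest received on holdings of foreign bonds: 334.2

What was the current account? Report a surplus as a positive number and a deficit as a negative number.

-542.7

Goods: -1111.3 - 2393.1 = -3504.4
Services: -459.0 + 512.5 + 898.8 - 90.6 + 845.3 = 1707.0
Primary income: 272.0 + 78.5 + 334.2 = 684.7
Secondary income: 432.2 + 137.8 = 570.0
Current account = (-3504.4) + 1707.0 + 684.7 + 570.0 = -542.7
(Excluded from the current account — capital account: sale of embassy land to a foreign government 54.4, debt forgiveness received from foreign official creditors 82.1; financial account: domestic pension funds' purchases of foreign equities 694.1, foreign purchases of equities on the domestic stock exchange 633.4, purchases of foreign government bonds by domestic residents 1303.3, acquisition of a foreign subsidiary by a resident firm (outward FDI) 1158.7.)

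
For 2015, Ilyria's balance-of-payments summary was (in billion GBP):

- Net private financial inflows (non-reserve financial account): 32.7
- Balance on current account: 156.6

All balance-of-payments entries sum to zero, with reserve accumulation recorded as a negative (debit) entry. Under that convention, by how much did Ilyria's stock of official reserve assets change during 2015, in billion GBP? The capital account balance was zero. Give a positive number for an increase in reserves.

189.3

Official reserve transactions balance = -(156.6 + 32.7) = -189.3
An accumulation of reserves is recorded as a debit (negative entry), so the change in the stock of reserves is the negative of that balance.
Change in official reserves = -(-189.3) = 189.3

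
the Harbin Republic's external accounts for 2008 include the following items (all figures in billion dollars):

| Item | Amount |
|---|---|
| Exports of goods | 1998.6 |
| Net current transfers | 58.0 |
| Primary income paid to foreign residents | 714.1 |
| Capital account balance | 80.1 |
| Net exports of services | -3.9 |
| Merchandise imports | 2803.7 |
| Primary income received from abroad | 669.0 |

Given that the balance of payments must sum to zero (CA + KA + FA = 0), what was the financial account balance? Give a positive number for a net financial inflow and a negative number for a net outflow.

Goods balance = 1998.6 - 2803.7 = -805.1
Services balance = -3.9
Trade balance (goods + services) = -805.1 + (-3.9) = -809.0
Net primary income = 669.0 - 714.1 = -45.1
Net secondary income = 58.0
Current account = -809.0 + (-45.1) + 58.0 = -796.1
Financial account = -(-796.1 + 80.1) = 716.0

716.0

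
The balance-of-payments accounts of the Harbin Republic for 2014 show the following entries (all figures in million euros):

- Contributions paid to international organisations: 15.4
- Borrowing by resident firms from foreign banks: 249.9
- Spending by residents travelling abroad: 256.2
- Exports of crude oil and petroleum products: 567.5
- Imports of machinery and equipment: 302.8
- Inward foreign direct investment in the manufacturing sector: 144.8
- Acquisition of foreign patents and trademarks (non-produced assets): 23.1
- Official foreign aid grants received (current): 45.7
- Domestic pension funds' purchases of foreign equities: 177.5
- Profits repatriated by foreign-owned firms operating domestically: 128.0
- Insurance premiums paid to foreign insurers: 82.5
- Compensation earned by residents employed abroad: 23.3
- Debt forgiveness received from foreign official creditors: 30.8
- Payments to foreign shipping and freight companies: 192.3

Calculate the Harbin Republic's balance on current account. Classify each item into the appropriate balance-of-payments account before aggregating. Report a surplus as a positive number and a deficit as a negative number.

-340.7

Goods: 567.5 - 302.8 = 264.7
Services: -82.5 - 192.3 - 256.2 = -531.0
Primary income: -128.0 + 23.3 = -104.7
Secondary income: 45.7 - 15.4 = 30.3
Current account = 264.7 + (-531.0) + (-104.7) + 30.3 = -340.7
(Excluded from the current account — financial account: borrowing by resident firms from foreign banks 249.9, inward foreign direct investment in the manufacturing sector 144.8, domestic pension funds' purchases of foreign equities 177.5; capital account: acquisition of foreign patents and trademarks (non-produced assets) 23.1, debt forgiveness received from foreign official creditors 30.8.)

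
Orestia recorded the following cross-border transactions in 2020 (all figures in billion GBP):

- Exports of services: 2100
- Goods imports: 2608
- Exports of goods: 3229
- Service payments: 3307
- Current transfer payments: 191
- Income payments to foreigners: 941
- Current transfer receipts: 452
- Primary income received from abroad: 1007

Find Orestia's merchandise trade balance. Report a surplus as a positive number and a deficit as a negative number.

Goods balance = 3229 - 2608 = 621

621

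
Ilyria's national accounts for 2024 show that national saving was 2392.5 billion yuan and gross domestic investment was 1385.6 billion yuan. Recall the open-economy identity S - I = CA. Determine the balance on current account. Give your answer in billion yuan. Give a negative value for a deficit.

S - I = CA (net lending to the rest of the world).
CA = S - I = 2392.5 - 1385.6 = 1006.9

1006.9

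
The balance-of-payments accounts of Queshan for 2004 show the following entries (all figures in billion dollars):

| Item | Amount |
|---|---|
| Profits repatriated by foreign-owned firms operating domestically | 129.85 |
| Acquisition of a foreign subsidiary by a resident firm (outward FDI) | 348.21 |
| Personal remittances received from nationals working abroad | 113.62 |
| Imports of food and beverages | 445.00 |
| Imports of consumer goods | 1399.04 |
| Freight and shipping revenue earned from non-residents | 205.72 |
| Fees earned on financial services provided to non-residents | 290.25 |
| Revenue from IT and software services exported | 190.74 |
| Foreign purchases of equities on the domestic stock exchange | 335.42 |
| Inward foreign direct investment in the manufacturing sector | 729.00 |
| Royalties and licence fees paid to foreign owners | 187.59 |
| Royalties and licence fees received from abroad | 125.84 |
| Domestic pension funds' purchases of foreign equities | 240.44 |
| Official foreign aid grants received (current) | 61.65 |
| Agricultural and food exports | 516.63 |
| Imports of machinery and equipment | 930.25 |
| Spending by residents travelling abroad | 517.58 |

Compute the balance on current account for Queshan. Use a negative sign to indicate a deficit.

Goods: -1399.04 - 930.25 + 516.63 - 445.00 = -2257.66
Services: -187.59 + 290.25 + 125.84 + 205.72 + 190.74 - 517.58 = 107.38
Primary income: -129.85
Secondary income: 113.62 + 61.65 = 175.27
Current account = (-2257.66) + 107.38 + (-129.85) + 175.27 = -2104.86
(Excluded from the current account — financial account: acquisition of a foreign subsidiary by a resident firm (outward FDI) 348.21, foreign purchases of equities on the domestic stock exchange 335.42, inward foreign direct investment in the manufacturing sector 729.00, domestic pension funds' purchases of foreign equities 240.44.)

-2104.86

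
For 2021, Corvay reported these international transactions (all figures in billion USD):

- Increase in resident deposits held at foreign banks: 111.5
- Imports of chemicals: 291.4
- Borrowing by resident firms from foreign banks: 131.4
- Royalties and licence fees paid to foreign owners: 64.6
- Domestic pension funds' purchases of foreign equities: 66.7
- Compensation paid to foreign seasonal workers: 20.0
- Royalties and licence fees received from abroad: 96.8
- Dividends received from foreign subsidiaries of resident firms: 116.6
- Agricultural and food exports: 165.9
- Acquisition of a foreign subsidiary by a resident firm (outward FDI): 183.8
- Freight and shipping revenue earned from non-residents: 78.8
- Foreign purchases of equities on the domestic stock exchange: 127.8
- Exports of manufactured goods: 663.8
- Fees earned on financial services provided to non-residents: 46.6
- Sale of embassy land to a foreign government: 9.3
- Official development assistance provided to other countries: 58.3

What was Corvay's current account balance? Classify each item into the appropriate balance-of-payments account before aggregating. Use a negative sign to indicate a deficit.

Goods: -291.4 + 165.9 + 663.8 = 538.3
Services: 96.8 - 64.6 + 78.8 + 46.6 = 157.6
Primary income: 116.6 - 20.0 = 96.6
Secondary income: -58.3
Current account = 538.3 + 157.6 + 96.6 + (-58.3) = 734.2
(Excluded from the current account — financial account: increase in resident deposits held at foreign banks 111.5, borrowing by resident firms from foreign banks 131.4, domestic pension funds' purchases of foreign equities 66.7, acquisition of a foreign subsidiary by a resident firm (outward FDI) 183.8, foreign purchases of equities on the domestic stock exchange 127.8; capital account: sale of embassy land to a foreign government 9.3.)

734.2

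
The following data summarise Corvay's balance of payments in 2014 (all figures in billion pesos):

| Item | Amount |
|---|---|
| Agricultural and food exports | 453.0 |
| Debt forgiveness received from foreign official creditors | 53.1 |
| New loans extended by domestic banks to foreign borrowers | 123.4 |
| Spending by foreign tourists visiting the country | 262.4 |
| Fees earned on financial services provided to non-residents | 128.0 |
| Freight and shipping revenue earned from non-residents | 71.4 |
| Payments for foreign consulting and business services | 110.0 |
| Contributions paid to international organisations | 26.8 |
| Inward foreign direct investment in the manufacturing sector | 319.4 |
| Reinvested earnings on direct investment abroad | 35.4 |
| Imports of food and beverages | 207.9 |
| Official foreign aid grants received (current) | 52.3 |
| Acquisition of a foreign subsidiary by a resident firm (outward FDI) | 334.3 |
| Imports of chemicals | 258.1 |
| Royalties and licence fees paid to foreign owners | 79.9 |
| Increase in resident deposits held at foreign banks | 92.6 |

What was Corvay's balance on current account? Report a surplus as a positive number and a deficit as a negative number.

319.8

Goods: -207.9 + 453.0 - 258.1 = -13.0
Services: -110.0 + 128.0 + 262.4 - 79.9 + 71.4 = 271.9
Primary income: 35.4
Secondary income: 52.3 - 26.8 = 25.5
Current account = (-13.0) + 271.9 + 35.4 + 25.5 = 319.8
(Excluded from the current account — capital account: debt forgiveness received from foreign official creditors 53.1; financial account: new loans extended by domestic banks to foreign borrowers 123.4, inward foreign direct investment in the manufacturing sector 319.4, acquisition of a foreign subsidiary by a resident firm (outward FDI) 334.3, increase in resident deposits held at foreign banks 92.6.)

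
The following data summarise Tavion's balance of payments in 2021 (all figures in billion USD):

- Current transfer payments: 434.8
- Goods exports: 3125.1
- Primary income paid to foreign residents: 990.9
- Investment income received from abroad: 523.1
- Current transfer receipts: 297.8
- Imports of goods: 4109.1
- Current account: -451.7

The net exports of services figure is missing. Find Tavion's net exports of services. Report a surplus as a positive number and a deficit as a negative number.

Current account = goods balance + services balance + net primary income + net secondary income
Sum of the known components = -1588.8
Net exports of services = CA - (known components) = -451.7 - (-1588.8) = 1137.1

1137.1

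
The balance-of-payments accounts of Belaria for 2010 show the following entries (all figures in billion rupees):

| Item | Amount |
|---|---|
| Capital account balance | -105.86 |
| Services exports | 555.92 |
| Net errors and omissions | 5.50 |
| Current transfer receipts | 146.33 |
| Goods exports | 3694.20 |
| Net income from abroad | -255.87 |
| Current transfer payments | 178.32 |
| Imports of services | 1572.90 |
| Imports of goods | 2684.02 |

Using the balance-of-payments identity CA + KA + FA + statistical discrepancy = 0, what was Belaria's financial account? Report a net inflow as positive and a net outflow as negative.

395.02

Goods balance = 3694.20 - 2684.02 = 1010.18
Services balance = 555.92 - 1572.90 = -1016.98
Trade balance (goods + services) = 1010.18 + (-1016.98) = -6.80
Net primary income = -255.87
Net secondary income = 146.33 - 178.32 = -31.99
Current account = -6.80 + (-255.87) + (-31.99) = -294.66
Financial account = -(-294.66 + (-105.86) + 5.50) = 395.02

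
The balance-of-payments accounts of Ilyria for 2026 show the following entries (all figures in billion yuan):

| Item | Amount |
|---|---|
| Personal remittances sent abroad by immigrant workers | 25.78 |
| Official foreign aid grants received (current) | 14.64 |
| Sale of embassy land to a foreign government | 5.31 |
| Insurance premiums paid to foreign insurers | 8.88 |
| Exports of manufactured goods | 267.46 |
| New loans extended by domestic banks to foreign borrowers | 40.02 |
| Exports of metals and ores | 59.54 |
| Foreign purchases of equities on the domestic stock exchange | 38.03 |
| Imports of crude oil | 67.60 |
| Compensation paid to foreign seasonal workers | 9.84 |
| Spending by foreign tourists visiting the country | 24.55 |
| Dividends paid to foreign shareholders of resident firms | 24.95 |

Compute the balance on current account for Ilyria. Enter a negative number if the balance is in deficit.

Goods: 59.54 - 67.60 + 267.46 = 259.40
Services: -8.88 + 24.55 = 15.67
Primary income: -24.95 - 9.84 = -34.79
Secondary income: -25.78 + 14.64 = -11.14
Current account = 259.40 + 15.67 + (-34.79) + (-11.14) = 229.14
(Excluded from the current account — capital account: sale of embassy land to a foreign government 5.31; financial account: new loans extended by domestic banks to foreign borrowers 40.02, foreign purchases of equities on the domestic stock exchange 38.03.)

229.14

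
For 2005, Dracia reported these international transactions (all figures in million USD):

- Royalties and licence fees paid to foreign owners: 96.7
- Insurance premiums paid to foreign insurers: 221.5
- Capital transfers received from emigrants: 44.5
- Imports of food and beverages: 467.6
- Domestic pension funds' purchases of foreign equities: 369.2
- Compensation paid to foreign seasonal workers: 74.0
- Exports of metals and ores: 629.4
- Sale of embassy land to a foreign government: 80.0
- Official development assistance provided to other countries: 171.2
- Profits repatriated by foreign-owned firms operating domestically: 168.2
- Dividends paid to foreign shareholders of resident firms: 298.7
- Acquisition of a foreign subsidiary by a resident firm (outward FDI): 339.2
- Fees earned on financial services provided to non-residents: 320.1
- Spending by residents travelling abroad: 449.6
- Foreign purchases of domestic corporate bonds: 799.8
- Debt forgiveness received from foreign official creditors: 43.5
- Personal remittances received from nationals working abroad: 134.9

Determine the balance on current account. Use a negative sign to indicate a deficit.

Goods: 629.4 - 467.6 = 161.8
Services: -96.7 + 320.1 - 221.5 - 449.6 = -447.7
Primary income: -74.0 - 298.7 - 168.2 = -540.9
Secondary income: 134.9 - 171.2 = -36.3
Current account = 161.8 + (-447.7) + (-540.9) + (-36.3) = -863.1
(Excluded from the current account — capital account: capital transfers received from emigrants 44.5, sale of embassy land to a foreign government 80.0, debt forgiveness received from foreign official creditors 43.5; financial account: domestic pension funds' purchases of foreign equities 369.2, acquisition of a foreign subsidiary by a resident firm (outward FDI) 339.2, foreign purchases of domestic corporate bonds 799.8.)

-863.1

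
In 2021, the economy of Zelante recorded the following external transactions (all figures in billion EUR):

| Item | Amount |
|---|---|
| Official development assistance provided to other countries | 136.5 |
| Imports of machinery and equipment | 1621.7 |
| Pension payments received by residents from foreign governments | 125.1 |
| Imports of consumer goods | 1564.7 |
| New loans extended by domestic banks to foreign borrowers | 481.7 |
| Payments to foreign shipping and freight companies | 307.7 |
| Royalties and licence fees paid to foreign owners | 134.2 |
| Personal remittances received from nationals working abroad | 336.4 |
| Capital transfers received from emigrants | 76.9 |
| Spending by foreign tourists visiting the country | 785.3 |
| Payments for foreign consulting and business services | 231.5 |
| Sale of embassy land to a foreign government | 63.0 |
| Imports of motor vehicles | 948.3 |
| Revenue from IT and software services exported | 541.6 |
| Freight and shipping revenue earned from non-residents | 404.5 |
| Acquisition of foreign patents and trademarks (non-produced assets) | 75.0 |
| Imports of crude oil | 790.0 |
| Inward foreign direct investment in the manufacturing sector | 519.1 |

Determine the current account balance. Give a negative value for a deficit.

Goods: -1564.7 - 948.3 - 790.0 - 1621.7 = -4924.7
Services: -307.7 + 541.6 + 404.5 + 785.3 - 231.5 - 134.2 = 1058.0
Secondary income: -136.5 + 336.4 + 125.1 = 325.0
Current account = (-4924.7) + 1058.0 + 325.0 = -3541.7
(Excluded from the current account — financial account: new loans extended by domestic banks to foreign borrowers 481.7, inward foreign direct investment in the manufacturing sector 519.1; capital account: capital transfers received from emigrants 76.9, sale of embassy land to a foreign government 63.0, acquisition of foreign patents and trademarks (non-produced assets) 75.0.)

-3541.7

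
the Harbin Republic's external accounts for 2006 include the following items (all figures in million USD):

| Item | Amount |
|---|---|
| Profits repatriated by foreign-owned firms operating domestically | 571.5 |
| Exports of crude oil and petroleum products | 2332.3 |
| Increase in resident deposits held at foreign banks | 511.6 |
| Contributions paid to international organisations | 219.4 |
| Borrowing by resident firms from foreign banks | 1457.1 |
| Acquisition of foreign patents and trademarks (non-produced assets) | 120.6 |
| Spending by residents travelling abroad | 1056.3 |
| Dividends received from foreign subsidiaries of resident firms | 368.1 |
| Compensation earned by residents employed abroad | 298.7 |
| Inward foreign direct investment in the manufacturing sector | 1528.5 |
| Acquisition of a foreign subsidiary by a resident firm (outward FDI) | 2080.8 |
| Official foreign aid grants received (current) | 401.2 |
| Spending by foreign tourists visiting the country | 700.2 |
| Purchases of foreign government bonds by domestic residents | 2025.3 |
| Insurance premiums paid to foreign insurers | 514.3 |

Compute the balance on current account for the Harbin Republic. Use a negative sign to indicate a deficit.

1739.0

Goods: 2332.3
Services: -514.3 - 1056.3 + 700.2 = -870.4
Primary income: 368.1 + 298.7 - 571.5 = 95.3
Secondary income: 401.2 - 219.4 = 181.8
Current account = 2332.3 + (-870.4) + 95.3 + 181.8 = 1739.0
(Excluded from the current account — financial account: increase in resident deposits held at foreign banks 511.6, borrowing by resident firms from foreign banks 1457.1, inward foreign direct investment in the manufacturing sector 1528.5, acquisition of a foreign subsidiary by a resident firm (outward FDI) 2080.8, purchases of foreign government bonds by domestic residents 2025.3; capital account: acquisition of foreign patents and trademarks (non-produced assets) 120.6.)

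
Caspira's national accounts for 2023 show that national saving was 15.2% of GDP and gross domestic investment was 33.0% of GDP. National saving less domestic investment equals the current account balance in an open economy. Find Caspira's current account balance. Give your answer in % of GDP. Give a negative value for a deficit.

-17.8

CA = S - I = 15.2 - 33.0 = -17.8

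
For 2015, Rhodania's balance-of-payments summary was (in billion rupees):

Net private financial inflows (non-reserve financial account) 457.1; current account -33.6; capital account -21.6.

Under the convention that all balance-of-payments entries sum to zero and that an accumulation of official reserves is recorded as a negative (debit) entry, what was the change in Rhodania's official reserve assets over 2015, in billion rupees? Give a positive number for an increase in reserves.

401.9

Official reserve transactions balance = -((-33.6) + (-21.6) + 457.1) = -401.9
An accumulation of reserves is recorded as a debit (negative entry), so the change in the stock of reserves is the negative of that balance.
Change in official reserves = -(-401.9) = 401.9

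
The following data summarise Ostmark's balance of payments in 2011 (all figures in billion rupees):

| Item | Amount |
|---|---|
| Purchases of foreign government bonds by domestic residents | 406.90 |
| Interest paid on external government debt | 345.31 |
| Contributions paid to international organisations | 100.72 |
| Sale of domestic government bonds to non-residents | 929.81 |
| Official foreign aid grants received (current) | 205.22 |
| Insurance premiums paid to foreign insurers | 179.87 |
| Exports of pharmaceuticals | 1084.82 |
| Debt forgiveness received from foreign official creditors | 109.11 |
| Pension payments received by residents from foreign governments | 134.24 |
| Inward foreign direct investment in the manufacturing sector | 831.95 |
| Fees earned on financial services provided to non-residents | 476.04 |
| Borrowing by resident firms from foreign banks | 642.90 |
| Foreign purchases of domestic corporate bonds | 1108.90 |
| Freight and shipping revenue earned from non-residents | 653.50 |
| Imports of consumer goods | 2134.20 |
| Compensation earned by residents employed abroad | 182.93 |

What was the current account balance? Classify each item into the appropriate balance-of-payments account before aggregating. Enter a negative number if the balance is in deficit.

Goods: 1084.82 - 2134.20 = -1049.38
Services: -179.87 + 476.04 + 653.50 = 949.67
Primary income: 182.93 - 345.31 = -162.38
Secondary income: 134.24 - 100.72 + 205.22 = 238.74
Current account = (-1049.38) + 949.67 + (-162.38) + 238.74 = -23.35
(Excluded from the current account — financial account: purchases of foreign government bonds by domestic residents 406.90, sale of domestic government bonds to non-residents 929.81, inward foreign direct investment in the manufacturing sector 831.95, borrowing by resident firms from foreign banks 642.90, foreign purchases of domestic corporate bonds 1108.90; capital account: debt forgiveness received from foreign official creditors 109.11.)

-23.35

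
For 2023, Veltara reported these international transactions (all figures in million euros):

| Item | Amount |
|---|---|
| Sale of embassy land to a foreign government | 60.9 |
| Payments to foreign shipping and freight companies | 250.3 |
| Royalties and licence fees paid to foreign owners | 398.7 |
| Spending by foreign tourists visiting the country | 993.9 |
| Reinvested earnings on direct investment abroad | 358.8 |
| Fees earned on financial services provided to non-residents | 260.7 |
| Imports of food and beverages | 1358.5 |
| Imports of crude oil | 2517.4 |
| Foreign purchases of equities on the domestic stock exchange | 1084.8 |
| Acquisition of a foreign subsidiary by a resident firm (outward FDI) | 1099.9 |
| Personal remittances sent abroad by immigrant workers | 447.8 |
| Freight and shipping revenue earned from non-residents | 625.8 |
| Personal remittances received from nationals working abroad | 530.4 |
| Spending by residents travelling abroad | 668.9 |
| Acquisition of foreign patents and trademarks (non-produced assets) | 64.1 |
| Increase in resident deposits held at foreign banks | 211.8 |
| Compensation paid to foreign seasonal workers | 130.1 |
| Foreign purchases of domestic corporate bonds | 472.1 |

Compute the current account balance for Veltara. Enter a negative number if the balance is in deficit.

Goods: -1358.5 - 2517.4 = -3875.9
Services: -398.7 + 993.9 + 625.8 - 250.3 - 668.9 + 260.7 = 562.5
Primary income: 358.8 - 130.1 = 228.7
Secondary income: -447.8 + 530.4 = 82.6
Current account = (-3875.9) + 562.5 + 228.7 + 82.6 = -3002.1
(Excluded from the current account — capital account: sale of embassy land to a foreign government 60.9, acquisition of foreign patents and trademarks (non-produced assets) 64.1; financial account: foreign purchases of equities on the domestic stock exchange 1084.8, acquisition of a foreign subsidiary by a resident firm (outward FDI) 1099.9, increase in resident deposits held at foreign banks 211.8, foreign purchases of domestic corporate bonds 472.1.)

-3002.1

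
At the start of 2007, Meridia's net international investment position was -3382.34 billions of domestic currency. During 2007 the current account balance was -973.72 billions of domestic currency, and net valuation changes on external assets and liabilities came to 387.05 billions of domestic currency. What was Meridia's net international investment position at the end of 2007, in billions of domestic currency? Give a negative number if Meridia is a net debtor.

Change in NIIP = current account + net valuation change = -973.72 + 387.05 = -586.67
End-of-year NIIP = -3382.34 + (-586.67) = -3969.01

-3969.01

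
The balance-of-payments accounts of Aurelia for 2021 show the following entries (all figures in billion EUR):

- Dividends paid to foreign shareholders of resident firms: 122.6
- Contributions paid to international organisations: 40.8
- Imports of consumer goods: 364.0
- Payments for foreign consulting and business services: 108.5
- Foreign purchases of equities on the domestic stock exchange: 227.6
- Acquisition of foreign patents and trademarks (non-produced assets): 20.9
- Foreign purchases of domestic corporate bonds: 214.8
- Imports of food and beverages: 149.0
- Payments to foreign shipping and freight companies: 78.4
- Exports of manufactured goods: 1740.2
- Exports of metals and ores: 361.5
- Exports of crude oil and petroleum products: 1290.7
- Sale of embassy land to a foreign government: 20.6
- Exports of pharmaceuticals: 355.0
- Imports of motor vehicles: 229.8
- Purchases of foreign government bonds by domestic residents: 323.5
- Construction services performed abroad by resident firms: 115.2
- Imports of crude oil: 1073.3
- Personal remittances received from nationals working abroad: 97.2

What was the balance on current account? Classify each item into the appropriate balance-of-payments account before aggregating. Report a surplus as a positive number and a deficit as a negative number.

Goods: 361.5 + 1740.2 - 364.0 - 1073.3 + 1290.7 - 229.8 + 355.0 - 149.0 = 1931.3
Services: -78.4 - 108.5 + 115.2 = -71.7
Primary income: -122.6
Secondary income: 97.2 - 40.8 = 56.4
Current account = 1931.3 + (-71.7) + (-122.6) + 56.4 = 1793.4
(Excluded from the current account — financial account: foreign purchases of equities on the domestic stock exchange 227.6, foreign purchases of domestic corporate bonds 214.8, purchases of foreign government bonds by domestic residents 323.5; capital account: acquisition of foreign patents and trademarks (non-produced assets) 20.9, sale of embassy land to a foreign government 20.6.)

1793.4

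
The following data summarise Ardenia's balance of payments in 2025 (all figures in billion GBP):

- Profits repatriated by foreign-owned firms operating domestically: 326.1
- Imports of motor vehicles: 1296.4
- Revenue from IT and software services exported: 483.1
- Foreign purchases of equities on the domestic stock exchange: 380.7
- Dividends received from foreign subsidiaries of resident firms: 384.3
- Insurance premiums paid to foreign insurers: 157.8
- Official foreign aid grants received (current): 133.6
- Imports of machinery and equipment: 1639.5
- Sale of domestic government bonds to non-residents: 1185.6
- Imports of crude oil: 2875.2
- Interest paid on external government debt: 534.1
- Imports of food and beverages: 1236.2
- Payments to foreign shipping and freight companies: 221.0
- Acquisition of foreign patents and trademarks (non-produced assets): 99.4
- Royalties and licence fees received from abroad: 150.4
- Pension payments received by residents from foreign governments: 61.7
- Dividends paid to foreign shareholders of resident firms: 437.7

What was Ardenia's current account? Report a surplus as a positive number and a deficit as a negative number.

Goods: -1236.2 - 1639.5 - 2875.2 - 1296.4 = -7047.3
Services: 483.1 - 221.0 + 150.4 - 157.8 = 254.7
Primary income: -534.1 - 437.7 - 326.1 + 384.3 = -913.6
Secondary income: 61.7 + 133.6 = 195.3
Current account = (-7047.3) + 254.7 + (-913.6) + 195.3 = -7510.9
(Excluded from the current account — financial account: foreign purchases of equities on the domestic stock exchange 380.7, sale of domestic government bonds to non-residents 1185.6; capital account: acquisition of foreign patents and trademarks (non-produced assets) 99.4.)

-7510.9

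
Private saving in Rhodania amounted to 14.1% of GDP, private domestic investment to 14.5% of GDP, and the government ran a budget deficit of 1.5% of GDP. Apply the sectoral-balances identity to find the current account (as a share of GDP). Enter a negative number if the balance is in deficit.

-1.9

By the sectoral-balances identity, CA = (S_private - I) + (T - G).
Private balance = 14.1 - 14.5 = -0.4
Government balance (T - G) = -1.5
CA = -0.4 + (-1.5) = -1.9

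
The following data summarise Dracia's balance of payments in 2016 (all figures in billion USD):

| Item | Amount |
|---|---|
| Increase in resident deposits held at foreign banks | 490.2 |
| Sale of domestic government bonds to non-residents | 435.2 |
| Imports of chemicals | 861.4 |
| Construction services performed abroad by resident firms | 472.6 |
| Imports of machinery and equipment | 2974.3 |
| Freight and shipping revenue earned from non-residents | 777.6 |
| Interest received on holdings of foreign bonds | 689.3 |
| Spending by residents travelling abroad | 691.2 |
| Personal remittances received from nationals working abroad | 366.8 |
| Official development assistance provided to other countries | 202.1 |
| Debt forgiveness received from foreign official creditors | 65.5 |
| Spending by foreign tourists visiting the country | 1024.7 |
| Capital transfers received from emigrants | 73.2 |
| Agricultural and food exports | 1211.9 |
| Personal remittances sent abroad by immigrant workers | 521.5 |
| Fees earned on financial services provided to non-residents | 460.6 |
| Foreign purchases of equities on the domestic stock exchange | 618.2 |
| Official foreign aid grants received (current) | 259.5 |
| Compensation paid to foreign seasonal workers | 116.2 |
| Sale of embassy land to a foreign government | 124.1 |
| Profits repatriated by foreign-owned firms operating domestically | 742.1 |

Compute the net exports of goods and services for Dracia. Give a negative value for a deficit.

-579.5

Goods: 1211.9 - 2974.3 - 861.4 = -2623.8
Services: 460.6 + 472.6 + 1024.7 - 691.2 + 777.6 = 2044.3
Trade balance = -2623.8 + 2044.3 = -579.5
(Excluded from the trade balance — financial account: increase in resident deposits held at foreign banks 490.2, sale of domestic government bonds to non-residents 435.2, foreign purchases of equities on the domestic stock exchange 618.2; primary income: interest received on holdings of foreign bonds 689.3, compensation paid to foreign seasonal workers 116.2, profits repatriated by foreign-owned firms operating domestically 742.1; secondary income: personal remittances received from nationals working abroad 366.8, official development assistance provided to other countries 202.1, personal remittances sent abroad by immigrant workers 521.5, official foreign aid grants received (current) 259.5; capital account: debt forgiveness received from foreign official creditors 65.5, capital transfers received from emigrants 73.2, sale of embassy land to a foreign government 124.1.)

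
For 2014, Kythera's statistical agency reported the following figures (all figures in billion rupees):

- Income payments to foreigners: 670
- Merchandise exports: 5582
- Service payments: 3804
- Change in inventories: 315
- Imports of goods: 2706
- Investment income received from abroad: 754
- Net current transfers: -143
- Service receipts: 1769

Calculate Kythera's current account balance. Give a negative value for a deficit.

Goods balance = 5582 - 2706 = 2876
Services balance = 1769 - 3804 = -2035
Trade balance (goods + services) = 2876 + (-2035) = 841
Net primary income = 754 - 670 = 84
Net secondary income = -143
Current account = 841 + 84 + (-143) = 782

782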